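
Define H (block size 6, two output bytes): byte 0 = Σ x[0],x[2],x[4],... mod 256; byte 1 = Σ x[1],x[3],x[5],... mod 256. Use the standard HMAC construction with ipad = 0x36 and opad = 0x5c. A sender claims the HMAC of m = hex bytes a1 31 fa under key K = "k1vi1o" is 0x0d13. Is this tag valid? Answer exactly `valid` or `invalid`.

Key "k1vi1o" = 6b 31 76 69 31 6f is exactly B = 6 bytes: K' = 6b 31 76 69 31 6f.
K' ⊕ ipad = 5d 07 40 5f 07 59; K' ⊕ opad = 37 6d 2a 35 6d 33.
Inner hash: even-index sum = 575 mod 256 = 63; odd-index sum = 240 mod 256 = 240 → 3f f0.
Outer hash (recomputed tag): even-index sum = 269 mod 256 = 13; odd-index sum = 453 mod 256 = 197 → 0d c5.
Recomputed tag = 0dc5; claimed = 0d13 → mismatch.

invalid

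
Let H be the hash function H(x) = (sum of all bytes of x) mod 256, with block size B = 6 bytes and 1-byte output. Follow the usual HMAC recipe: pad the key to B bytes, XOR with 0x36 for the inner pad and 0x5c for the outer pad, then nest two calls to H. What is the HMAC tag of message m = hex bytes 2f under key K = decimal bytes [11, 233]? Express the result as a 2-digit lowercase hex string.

9f

Key decimal bytes [11, 233] = 0b e9 is 2 bytes ≤ B = 6; zero-pad to 6 bytes: K' = 0b e9 00 00 00 00.
K' ⊕ ipad = 3d df 36 36 36 36.  K' ⊕ opad = 57 b5 5c 5c 5c 5c.
Inner input = (K'⊕ipad) ∥ m = 3d df 36 36 36 36 ∥ 2f.
Inner hash: sum = 61+223+54+54+54+54+47 = 547; mod 256 = 35 → 23.
Outer input = (K'⊕opad) ∥ inner = 57 b5 5c 5c 5c 5c ∥ 23.
Outer hash (tag): sum = 87+181+92+92+92+92+35 = 671; mod 256 = 159 → 9f.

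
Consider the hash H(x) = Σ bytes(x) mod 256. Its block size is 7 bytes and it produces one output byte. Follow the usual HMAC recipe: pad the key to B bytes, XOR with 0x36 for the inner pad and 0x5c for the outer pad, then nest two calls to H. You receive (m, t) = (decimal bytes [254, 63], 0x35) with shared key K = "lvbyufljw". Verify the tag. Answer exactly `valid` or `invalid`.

valid

Key "lvbyufljw" = 6c 76 62 79 75 66 6c 6a 77 is 9 bytes > B = 7, so hash it first: H(key) = e5, then zero-pad to 7 bytes: K' = e5 00 00 00 00 00 00.
K' ⊕ ipad = d3 36 36 36 36 36 36; K' ⊕ opad = b9 5c 5c 5c 5c 5c 5c.
Inner hash: sum = 211+54+54+54+54+54+54+254+63 = 852; mod 256 = 84 → 54.
Outer hash (recomputed tag): sum = 185+92+92+92+92+92+92+84 = 821; mod 256 = 53 → 35.
Recomputed tag = 35; claimed = 35 → match.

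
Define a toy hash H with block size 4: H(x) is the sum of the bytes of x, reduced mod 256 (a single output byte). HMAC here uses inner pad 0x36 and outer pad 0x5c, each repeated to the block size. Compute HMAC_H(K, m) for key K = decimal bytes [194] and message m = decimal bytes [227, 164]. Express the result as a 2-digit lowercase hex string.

cf

Key decimal bytes [194] = c2 is 1 byte ≤ B = 4; zero-pad to 4 bytes: K' = c2 00 00 00.
K' ⊕ ipad = f4 36 36 36.  K' ⊕ opad = 9e 5c 5c 5c.
Inner input = (K'⊕ipad) ∥ m = f4 36 36 36 ∥ e3 a4.
Inner hash: sum = 244+54+54+54+227+164 = 797; mod 256 = 29 → 1d.
Outer input = (K'⊕opad) ∥ inner = 9e 5c 5c 5c ∥ 1d.
Outer hash (tag): sum = 158+92+92+92+29 = 463; mod 256 = 207 → cf.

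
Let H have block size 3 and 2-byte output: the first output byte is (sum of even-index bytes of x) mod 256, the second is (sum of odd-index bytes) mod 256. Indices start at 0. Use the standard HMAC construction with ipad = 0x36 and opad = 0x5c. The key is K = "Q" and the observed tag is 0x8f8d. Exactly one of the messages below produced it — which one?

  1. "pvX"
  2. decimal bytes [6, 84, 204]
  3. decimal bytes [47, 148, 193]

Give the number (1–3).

Key "Q" = 51 is 1 byte ≤ B = 3; zero-pad to 3 bytes: K' = 51 00 00.
K' ⊕ ipad = 67 36 36; K' ⊕ opad = 0d 5c 5c.
m1: inner = H(67 36 36 70 76 58) = 13 fe; tag = H(0d 5c 5c 13 fe) = 676f
m2: inner = H(67 36 36 06 54 cc) = f1 08; tag = H(0d 5c 5c f1 08) = 714d
m3: inner = H(67 36 36 2f 94 c1) = 31 26; tag = H(0d 5c 5c 31 26) = 8f8d ← matches

3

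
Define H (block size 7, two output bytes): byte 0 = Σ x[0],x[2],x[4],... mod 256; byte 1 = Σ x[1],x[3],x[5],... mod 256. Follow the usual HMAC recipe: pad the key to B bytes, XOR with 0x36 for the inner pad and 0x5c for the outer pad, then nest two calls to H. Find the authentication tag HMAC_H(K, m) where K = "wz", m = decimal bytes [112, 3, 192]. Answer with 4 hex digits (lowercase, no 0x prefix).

27c4

Key "wz" = 77 7a is 2 bytes ≤ B = 7; zero-pad to 7 bytes: K' = 77 7a 00 00 00 00 00.
K' ⊕ ipad = 41 4c 36 36 36 36 36.  K' ⊕ opad = 2b 26 5c 5c 5c 5c 5c.
Inner input = (K'⊕ipad) ∥ m = 41 4c 36 36 36 36 36 ∥ 70 03 c0.
Inner hash: even-index sum = 230 mod 256 = 230; odd-index sum = 488 mod 256 = 232 → e6 e8.
Outer input = (K'⊕opad) ∥ inner = 2b 26 5c 5c 5c 5c 5c ∥ e6 e8.
Outer hash (tag): even-index sum = 551 mod 256 = 39; odd-index sum = 452 mod 256 = 196 → 27 c4.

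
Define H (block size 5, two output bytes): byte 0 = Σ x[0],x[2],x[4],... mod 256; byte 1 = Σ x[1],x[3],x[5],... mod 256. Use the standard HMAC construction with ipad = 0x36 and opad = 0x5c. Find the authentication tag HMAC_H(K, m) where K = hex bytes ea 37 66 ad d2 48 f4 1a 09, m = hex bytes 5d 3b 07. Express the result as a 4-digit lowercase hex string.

0546

Key hex bytes ea 37 66 ad d2 48 f4 1a 09 is 9 bytes > B = 5, so hash it first: H(key) = 1f 46, then zero-pad to 5 bytes: K' = 1f 46 00 00 00.
K' ⊕ ipad = 29 70 36 36 36.  K' ⊕ opad = 43 1a 5c 5c 5c.
Inner input = (K'⊕ipad) ∥ m = 29 70 36 36 36 ∥ 5d 3b 07.
Inner hash: even-index sum = 208 mod 256 = 208; odd-index sum = 266 mod 256 = 10 → d0 0a.
Outer input = (K'⊕opad) ∥ inner = 43 1a 5c 5c 5c ∥ d0 0a.
Outer hash (tag): even-index sum = 261 mod 256 = 5; odd-index sum = 326 mod 256 = 70 → 05 46.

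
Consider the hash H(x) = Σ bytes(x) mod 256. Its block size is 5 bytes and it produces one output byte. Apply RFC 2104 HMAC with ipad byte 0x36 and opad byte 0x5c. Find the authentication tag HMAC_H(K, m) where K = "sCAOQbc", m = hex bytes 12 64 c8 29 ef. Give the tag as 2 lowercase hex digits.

Key "sCAOQbc" = 73 43 41 4f 51 62 63 is 7 bytes > B = 5, so hash it first: H(key) = 5c, then zero-pad to 5 bytes: K' = 5c 00 00 00 00.
K' ⊕ ipad = 6a 36 36 36 36.  K' ⊕ opad = 00 5c 5c 5c 5c.
Inner input = (K'⊕ipad) ∥ m = 6a 36 36 36 36 ∥ 12 64 c8 29 ef.
Inner hash: sum = 106+54+54+54+54+18+100+200+41+239 = 920; mod 256 = 152 → 98.
Outer input = (K'⊕opad) ∥ inner = 00 5c 5c 5c 5c ∥ 98.
Outer hash (tag): sum = 0+92+92+92+92+152 = 520; mod 256 = 8 → 08.

08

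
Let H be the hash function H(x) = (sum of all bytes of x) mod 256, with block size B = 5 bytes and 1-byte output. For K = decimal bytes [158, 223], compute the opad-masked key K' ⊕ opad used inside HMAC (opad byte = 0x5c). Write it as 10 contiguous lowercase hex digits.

c2835c5c5c

Key decimal bytes [158, 223] = 9e df is 2 bytes ≤ B = 5; zero-pad to 5 bytes: K' = 9e df 00 00 00.
XOR each byte with 0x5c: 9e⊕5c=c2, df⊕5c=83, 00⊕5c=5c, 00⊕5c=5c, 00⊕5c=5c.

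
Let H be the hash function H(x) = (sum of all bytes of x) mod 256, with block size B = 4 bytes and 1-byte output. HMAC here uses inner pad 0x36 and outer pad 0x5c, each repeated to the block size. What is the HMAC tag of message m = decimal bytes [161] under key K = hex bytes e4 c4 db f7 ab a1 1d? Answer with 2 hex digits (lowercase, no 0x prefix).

Key hex bytes e4 c4 db f7 ab a1 1d is 7 bytes > B = 4, so hash it first: H(key) = e3, then zero-pad to 4 bytes: K' = e3 00 00 00.
K' ⊕ ipad = d5 36 36 36.  K' ⊕ opad = bf 5c 5c 5c.
Inner input = (K'⊕ipad) ∥ m = d5 36 36 36 ∥ a1.
Inner hash: sum = 213+54+54+54+161 = 536; mod 256 = 24 → 18.
Outer input = (K'⊕opad) ∥ inner = bf 5c 5c 5c ∥ 18.
Outer hash (tag): sum = 191+92+92+92+24 = 491; mod 256 = 235 → eb.

eb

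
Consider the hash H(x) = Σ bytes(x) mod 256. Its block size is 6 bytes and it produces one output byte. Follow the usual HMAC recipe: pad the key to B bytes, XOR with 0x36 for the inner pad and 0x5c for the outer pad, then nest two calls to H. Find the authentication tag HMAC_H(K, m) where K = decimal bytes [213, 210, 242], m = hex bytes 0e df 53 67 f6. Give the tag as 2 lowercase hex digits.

Key decimal bytes [213, 210, 242] = d5 d2 f2 is 3 bytes ≤ B = 6; zero-pad to 6 bytes: K' = d5 d2 f2 00 00 00.
K' ⊕ ipad = e3 e4 c4 36 36 36.  K' ⊕ opad = 89 8e ae 5c 5c 5c.
Inner input = (K'⊕ipad) ∥ m = e3 e4 c4 36 36 36 ∥ 0e df 53 67 f6.
Inner hash: sum = 227+228+196+54+54+54+14+223+83+103+246 = 1482; mod 256 = 202 → ca.
Outer input = (K'⊕opad) ∥ inner = 89 8e ae 5c 5c 5c ∥ ca.
Outer hash (tag): sum = 137+142+174+92+92+92+202 = 931; mod 256 = 163 → a3.

a3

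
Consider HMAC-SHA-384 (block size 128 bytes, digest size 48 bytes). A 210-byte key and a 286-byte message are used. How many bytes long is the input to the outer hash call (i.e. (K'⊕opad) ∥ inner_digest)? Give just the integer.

176

Key is 210 > 128 bytes, so it is hashed to 48 bytes then zero-padded to 128: |K'| = 128.
Outer input = (K'⊕opad) ∥ H(inner) → 128 + 48 = 176 bytes.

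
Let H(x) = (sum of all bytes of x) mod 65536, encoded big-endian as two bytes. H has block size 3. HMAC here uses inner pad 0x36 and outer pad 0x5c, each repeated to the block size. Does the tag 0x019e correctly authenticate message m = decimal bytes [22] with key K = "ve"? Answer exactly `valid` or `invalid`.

valid

Key "ve" = 76 65 is 2 bytes ≤ B = 3; zero-pad to 3 bytes: K' = 76 65 00.
K' ⊕ ipad = 40 53 36; K' ⊕ opad = 2a 39 5c.
Inner hash: sum = 64+83+54+22 = 223 → 00 df.
Outer hash (recomputed tag): sum = 42+57+92+0+223 = 414 → 01 9e.
Recomputed tag = 019e; claimed = 019e → match.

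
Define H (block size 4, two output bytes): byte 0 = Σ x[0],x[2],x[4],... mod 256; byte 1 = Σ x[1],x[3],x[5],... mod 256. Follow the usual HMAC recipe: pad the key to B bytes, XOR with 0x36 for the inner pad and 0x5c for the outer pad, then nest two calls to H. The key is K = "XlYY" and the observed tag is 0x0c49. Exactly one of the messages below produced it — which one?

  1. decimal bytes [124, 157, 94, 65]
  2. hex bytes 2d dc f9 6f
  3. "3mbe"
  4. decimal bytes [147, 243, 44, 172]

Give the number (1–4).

Key "XlYY" = 58 6c 59 59 is exactly B = 4 bytes: K' = 58 6c 59 59.
K' ⊕ ipad = 6e 5a 6f 6f; K' ⊕ opad = 04 30 05 05.
m1: inner = H(6e 5a 6f 6f 7c 9d 5e 41) = b7 a7; tag = H(04 30 05 05 b7 a7) = c0dc
m2: inner = H(6e 5a 6f 6f 2d dc f9 6f) = 03 14; tag = H(04 30 05 05 03 14) = 0c49 ← matches
m3: inner = H(6e 5a 6f 6f 33 6d 62 65) = 72 9b; tag = H(04 30 05 05 72 9b) = 7bd0
m4: inner = H(6e 5a 6f 6f 93 f3 2c ac) = 9c 68; tag = H(04 30 05 05 9c 68) = a59d

2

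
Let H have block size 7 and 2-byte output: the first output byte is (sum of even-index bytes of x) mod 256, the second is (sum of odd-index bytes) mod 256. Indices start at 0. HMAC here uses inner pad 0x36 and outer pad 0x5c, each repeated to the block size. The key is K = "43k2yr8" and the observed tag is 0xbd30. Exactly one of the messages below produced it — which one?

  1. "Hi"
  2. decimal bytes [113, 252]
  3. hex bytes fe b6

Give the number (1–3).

1

Key "43k2yr8" = 34 33 6b 32 79 72 38 is exactly B = 7 bytes: K' = 34 33 6b 32 79 72 38.
K' ⊕ ipad = 02 05 5d 04 4f 44 0e; K' ⊕ opad = 68 6f 37 6e 25 2e 64.
m1: inner = H(02 05 5d 04 4f 44 0e 48 69) = 25 95; tag = H(68 6f 37 6e 25 2e 64 25 95) = bd30 ← matches
m2: inner = H(02 05 5d 04 4f 44 0e 71 fc) = b8 be; tag = H(68 6f 37 6e 25 2e 64 b8 be) = e6c3
m3: inner = H(02 05 5d 04 4f 44 0e fe b6) = 72 4b; tag = H(68 6f 37 6e 25 2e 64 72 4b) = 737d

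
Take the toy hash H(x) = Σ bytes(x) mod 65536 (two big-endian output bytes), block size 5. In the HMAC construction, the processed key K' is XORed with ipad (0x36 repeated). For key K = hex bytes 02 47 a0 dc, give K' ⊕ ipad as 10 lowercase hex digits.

Key hex bytes 02 47 a0 dc is 4 bytes ≤ B = 5; zero-pad to 5 bytes: K' = 02 47 a0 dc 00.
XOR each byte with 0x36: 02⊕36=34, 47⊕36=71, a0⊕36=96, dc⊕36=ea, 00⊕36=36.

347196ea36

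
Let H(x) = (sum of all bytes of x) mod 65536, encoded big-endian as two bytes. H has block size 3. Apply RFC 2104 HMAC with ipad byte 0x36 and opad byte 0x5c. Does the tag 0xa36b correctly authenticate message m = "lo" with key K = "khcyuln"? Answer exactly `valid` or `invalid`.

invalid

Key "khcyuln" = 6b 68 63 79 75 6c 6e is 7 bytes > B = 3, so hash it first: H(key) = 02 fe, then zero-pad to 3 bytes: K' = 02 fe 00.
K' ⊕ ipad = 34 c8 36; K' ⊕ opad = 5e a2 5c.
Inner hash: sum = 52+200+54+108+111 = 525 → 02 0d.
Outer hash (recomputed tag): sum = 94+162+92+2+13 = 363 → 01 6b.
Recomputed tag = 016b; claimed = a36b → mismatch.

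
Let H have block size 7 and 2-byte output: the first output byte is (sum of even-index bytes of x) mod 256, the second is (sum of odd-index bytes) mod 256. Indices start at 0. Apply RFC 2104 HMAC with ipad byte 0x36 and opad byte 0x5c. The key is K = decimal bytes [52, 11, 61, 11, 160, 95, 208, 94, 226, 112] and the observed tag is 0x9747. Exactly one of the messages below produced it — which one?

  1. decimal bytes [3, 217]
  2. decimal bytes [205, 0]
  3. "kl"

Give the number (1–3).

1

Key decimal bytes [52, 11, 61, 11, 160, 95, 208, 94, 226, 112] = 34 0b 3d 0b a0 5f d0 5e e2 70 is 10 bytes > B = 7, so hash it first: H(key) = c3 43, then zero-pad to 7 bytes: K' = c3 43 00 00 00 00 00.
K' ⊕ ipad = f5 75 36 36 36 36 36; K' ⊕ opad = 9f 1f 5c 5c 5c 5c 5c.
m1: inner = H(f5 75 36 36 36 36 36 03 d9) = 70 e4; tag = H(9f 1f 5c 5c 5c 5c 5c 70 e4) = 9747 ← matches
m2: inner = H(f5 75 36 36 36 36 36 cd 00) = 97 ae; tag = H(9f 1f 5c 5c 5c 5c 5c 97 ae) = 616e
m3: inner = H(f5 75 36 36 36 36 36 6b 6c) = 03 4c; tag = H(9f 1f 5c 5c 5c 5c 5c 03 4c) = ffda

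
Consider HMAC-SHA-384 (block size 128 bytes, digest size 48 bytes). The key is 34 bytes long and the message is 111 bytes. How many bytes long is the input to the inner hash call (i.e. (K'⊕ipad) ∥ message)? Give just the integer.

Key is 34 ≤ 128 bytes, zero-padded: |K'| = 128.
Inner input = (K'⊕ipad) ∥ m → 128 + 111 = 239 bytes.

239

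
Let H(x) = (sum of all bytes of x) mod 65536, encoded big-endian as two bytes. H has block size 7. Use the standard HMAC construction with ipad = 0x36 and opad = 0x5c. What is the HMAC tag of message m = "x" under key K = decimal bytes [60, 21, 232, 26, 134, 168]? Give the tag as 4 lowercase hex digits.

Key decimal bytes [60, 21, 232, 26, 134, 168] = 3c 15 e8 1a 86 a8 is 6 bytes ≤ B = 7; zero-pad to 7 bytes: K' = 3c 15 e8 1a 86 a8 00.
K' ⊕ ipad = 0a 23 de 2c b0 9e 36.  K' ⊕ opad = 60 49 b4 46 da f4 5c.
Inner input = (K'⊕ipad) ∥ m = 0a 23 de 2c b0 9e 36 ∥ 78.
Inner hash: sum = 10+35+222+44+176+158+54+120 = 819 → 03 33.
Outer input = (K'⊕opad) ∥ inner = 60 49 b4 46 da f4 5c ∥ 03 33.
Outer hash (tag): sum = 96+73+180+70+218+244+92+3+51 = 1027 → 04 03.

0403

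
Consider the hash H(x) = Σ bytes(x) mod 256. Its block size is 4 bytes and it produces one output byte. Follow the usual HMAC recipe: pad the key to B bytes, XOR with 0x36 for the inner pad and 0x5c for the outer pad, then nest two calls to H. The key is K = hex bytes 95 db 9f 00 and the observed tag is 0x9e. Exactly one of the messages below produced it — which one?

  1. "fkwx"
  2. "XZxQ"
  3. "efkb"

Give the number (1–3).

Key hex bytes 95 db 9f 00 is exactly B = 4 bytes: K' = 95 db 9f 00.
K' ⊕ ipad = a3 ed a9 36; K' ⊕ opad = c9 87 c3 5c.
m1: inner = H(a3 ed a9 36 66 6b 77 78) = 2f; tag = H(c9 87 c3 5c 2f) = 9e ← matches
m2: inner = H(a3 ed a9 36 58 5a 78 51) = ea; tag = H(c9 87 c3 5c ea) = 59
m3: inner = H(a3 ed a9 36 65 66 6b 62) = 07; tag = H(c9 87 c3 5c 07) = 76

1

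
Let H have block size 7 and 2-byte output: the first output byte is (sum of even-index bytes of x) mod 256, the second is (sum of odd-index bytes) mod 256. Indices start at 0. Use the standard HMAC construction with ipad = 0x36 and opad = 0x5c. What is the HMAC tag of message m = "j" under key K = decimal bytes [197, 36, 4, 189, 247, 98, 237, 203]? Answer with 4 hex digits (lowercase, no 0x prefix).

1347

Key decimal bytes [197, 36, 4, 189, 247, 98, 237, 203] = c5 24 04 bd f7 62 ed cb is 8 bytes > B = 7, so hash it first: H(key) = ad 0e, then zero-pad to 7 bytes: K' = ad 0e 00 00 00 00 00.
K' ⊕ ipad = 9b 38 36 36 36 36 36.  K' ⊕ opad = f1 52 5c 5c 5c 5c 5c.
Inner input = (K'⊕ipad) ∥ m = 9b 38 36 36 36 36 36 ∥ 6a.
Inner hash: even-index sum = 317 mod 256 = 61; odd-index sum = 270 mod 256 = 14 → 3d 0e.
Outer input = (K'⊕opad) ∥ inner = f1 52 5c 5c 5c 5c 5c ∥ 3d 0e.
Outer hash (tag): even-index sum = 531 mod 256 = 19; odd-index sum = 327 mod 256 = 71 → 13 47.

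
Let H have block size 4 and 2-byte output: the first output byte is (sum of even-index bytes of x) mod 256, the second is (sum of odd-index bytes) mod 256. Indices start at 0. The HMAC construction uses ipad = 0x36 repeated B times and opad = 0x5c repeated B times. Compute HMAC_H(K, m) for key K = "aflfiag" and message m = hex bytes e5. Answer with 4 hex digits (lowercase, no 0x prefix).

e31e

Key "aflfiag" = 61 66 6c 66 69 61 67 is 7 bytes > B = 4, so hash it first: H(key) = 9d 2d, then zero-pad to 4 bytes: K' = 9d 2d 00 00.
K' ⊕ ipad = ab 1b 36 36.  K' ⊕ opad = c1 71 5c 5c.
Inner input = (K'⊕ipad) ∥ m = ab 1b 36 36 ∥ e5.
Inner hash: even-index sum = 454 mod 256 = 198; odd-index sum = 81 mod 256 = 81 → c6 51.
Outer input = (K'⊕opad) ∥ inner = c1 71 5c 5c ∥ c6 51.
Outer hash (tag): even-index sum = 483 mod 256 = 227; odd-index sum = 286 mod 256 = 30 → e3 1e.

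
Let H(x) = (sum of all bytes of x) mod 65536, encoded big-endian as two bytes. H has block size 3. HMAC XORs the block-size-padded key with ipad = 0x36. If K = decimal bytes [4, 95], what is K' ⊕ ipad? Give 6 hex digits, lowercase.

Key decimal bytes [4, 95] = 04 5f is 2 bytes ≤ B = 3; zero-pad to 3 bytes: K' = 04 5f 00.
XOR each byte with 0x36: 04⊕36=32, 5f⊕36=69, 00⊕36=36.

326936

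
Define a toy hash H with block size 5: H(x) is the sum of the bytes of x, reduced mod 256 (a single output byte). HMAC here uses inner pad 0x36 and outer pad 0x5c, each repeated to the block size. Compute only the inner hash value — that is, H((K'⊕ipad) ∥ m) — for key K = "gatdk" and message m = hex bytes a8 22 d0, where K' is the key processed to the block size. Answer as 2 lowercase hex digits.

33

Key "gatdk" = 67 61 74 64 6b is exactly B = 5 bytes: K' = 67 61 74 64 6b.
K' ⊕ ipad = 51 57 42 52 5d.
Inner input = 51 57 42 52 5d ∥ a8 22 d0.
Inner hash: sum = 81+87+66+82+93+168+34+208 = 819; mod 256 = 51 → 33.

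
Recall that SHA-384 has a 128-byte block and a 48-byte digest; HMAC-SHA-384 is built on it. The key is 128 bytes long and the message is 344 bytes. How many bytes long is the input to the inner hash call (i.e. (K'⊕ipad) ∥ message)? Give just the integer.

Key is 128 ≤ 128 bytes, zero-padded: |K'| = 128.
Inner input = (K'⊕ipad) ∥ m → 128 + 344 = 472 bytes.

472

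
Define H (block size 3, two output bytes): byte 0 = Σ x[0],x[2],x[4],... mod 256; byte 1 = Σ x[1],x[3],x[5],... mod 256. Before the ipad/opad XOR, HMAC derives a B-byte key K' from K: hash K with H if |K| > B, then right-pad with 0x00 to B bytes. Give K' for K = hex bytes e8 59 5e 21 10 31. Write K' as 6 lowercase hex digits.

|K| = 6 > B = 3, so first hash the key.
H(K): even-index sum = 342 mod 256 = 86; odd-index sum = 171 mod 256 = 171 → 56 ab.
Zero-pad H(K) = 56 ab to 3 bytes: K' = 56 ab 00.

56ab00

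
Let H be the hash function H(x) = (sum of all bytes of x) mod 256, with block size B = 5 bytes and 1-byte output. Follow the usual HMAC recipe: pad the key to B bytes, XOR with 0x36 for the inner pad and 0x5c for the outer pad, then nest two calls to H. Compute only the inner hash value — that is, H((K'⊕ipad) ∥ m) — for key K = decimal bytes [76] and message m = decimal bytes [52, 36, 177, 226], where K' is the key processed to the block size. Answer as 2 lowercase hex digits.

3d

Key decimal bytes [76] = 4c is 1 byte ≤ B = 5; zero-pad to 5 bytes: K' = 4c 00 00 00 00.
K' ⊕ ipad = 7a 36 36 36 36.
Inner input = 7a 36 36 36 36 ∥ 34 24 b1 e2.
Inner hash: sum = 122+54+54+54+54+52+36+177+226 = 829; mod 256 = 61 → 3d.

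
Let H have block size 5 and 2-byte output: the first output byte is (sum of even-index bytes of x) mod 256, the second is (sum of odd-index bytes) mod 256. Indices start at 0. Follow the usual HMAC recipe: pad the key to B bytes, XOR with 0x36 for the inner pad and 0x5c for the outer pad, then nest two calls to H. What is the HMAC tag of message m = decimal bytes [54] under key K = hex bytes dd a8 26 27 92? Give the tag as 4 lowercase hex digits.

Key hex bytes dd a8 26 27 92 is exactly B = 5 bytes: K' = dd a8 26 27 92.
K' ⊕ ipad = eb 9e 10 11 a4.  K' ⊕ opad = 81 f4 7a 7b ce.
Inner input = (K'⊕ipad) ∥ m = eb 9e 10 11 a4 ∥ 36.
Inner hash: even-index sum = 415 mod 256 = 159; odd-index sum = 229 mod 256 = 229 → 9f e5.
Outer input = (K'⊕opad) ∥ inner = 81 f4 7a 7b ce ∥ 9f e5.
Outer hash (tag): even-index sum = 686 mod 256 = 174; odd-index sum = 526 mod 256 = 14 → ae 0e.

ae0e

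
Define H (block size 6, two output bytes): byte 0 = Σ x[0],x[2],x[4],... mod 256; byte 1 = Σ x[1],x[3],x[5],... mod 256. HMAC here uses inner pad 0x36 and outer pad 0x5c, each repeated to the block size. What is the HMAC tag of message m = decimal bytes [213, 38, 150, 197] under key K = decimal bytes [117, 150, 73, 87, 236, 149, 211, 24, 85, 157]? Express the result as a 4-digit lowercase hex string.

Key decimal bytes [117, 150, 73, 87, 236, 149, 211, 24, 85, 157] = 75 96 49 57 ec 95 d3 18 55 9d is 10 bytes > B = 6, so hash it first: H(key) = d2 37, then zero-pad to 6 bytes: K' = d2 37 00 00 00 00.
K' ⊕ ipad = e4 01 36 36 36 36.  K' ⊕ opad = 8e 6b 5c 5c 5c 5c.
Inner input = (K'⊕ipad) ∥ m = e4 01 36 36 36 36 ∥ d5 26 96 c5.
Inner hash: even-index sum = 699 mod 256 = 187; odd-index sum = 344 mod 256 = 88 → bb 58.
Outer input = (K'⊕opad) ∥ inner = 8e 6b 5c 5c 5c 5c ∥ bb 58.
Outer hash (tag): even-index sum = 513 mod 256 = 1; odd-index sum = 379 mod 256 = 123 → 01 7b.

017b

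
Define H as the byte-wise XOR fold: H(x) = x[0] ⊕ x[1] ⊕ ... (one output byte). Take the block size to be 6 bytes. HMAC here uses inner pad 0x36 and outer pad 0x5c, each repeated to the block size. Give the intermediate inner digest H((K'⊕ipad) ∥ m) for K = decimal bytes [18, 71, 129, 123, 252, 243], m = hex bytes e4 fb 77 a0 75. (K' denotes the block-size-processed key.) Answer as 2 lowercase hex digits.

Key decimal bytes [18, 71, 129, 123, 252, 243] = 12 47 81 7b fc f3 is exactly B = 6 bytes: K' = 12 47 81 7b fc f3.
K' ⊕ ipad = 24 71 b7 4d ca c5.
Inner input = 24 71 b7 4d ca c5 ∥ e4 fb 77 a0 75.
Inner hash: XOR 24⊕71⊕b7⊕4d⊕ca⊕c5⊕e4⊕fb⊕77⊕a0⊕75 = 1d.

1d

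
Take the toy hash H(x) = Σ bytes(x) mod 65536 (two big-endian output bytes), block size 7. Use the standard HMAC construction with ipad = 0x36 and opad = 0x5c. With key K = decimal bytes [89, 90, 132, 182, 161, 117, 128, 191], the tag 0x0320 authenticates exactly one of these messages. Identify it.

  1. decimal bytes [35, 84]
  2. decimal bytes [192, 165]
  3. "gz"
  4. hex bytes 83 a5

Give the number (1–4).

4

Key decimal bytes [89, 90, 132, 182, 161, 117, 128, 191] = 59 5a 84 b6 a1 75 80 bf is 8 bytes > B = 7, so hash it first: H(key) = 04 42, then zero-pad to 7 bytes: K' = 04 42 00 00 00 00 00.
K' ⊕ ipad = 32 74 36 36 36 36 36; K' ⊕ opad = 58 1e 5c 5c 5c 5c 5c.
m1: inner = H(32 74 36 36 36 36 36 23 54) = 02 2b; tag = H(58 1e 5c 5c 5c 5c 5c 02 2b) = 026f
m2: inner = H(32 74 36 36 36 36 36 c0 a5) = 03 19; tag = H(58 1e 5c 5c 5c 5c 5c 03 19) = 025e
m3: inner = H(32 74 36 36 36 36 36 67 7a) = 02 95; tag = H(58 1e 5c 5c 5c 5c 5c 02 95) = 02d9
m4: inner = H(32 74 36 36 36 36 36 83 a5) = 02 dc; tag = H(58 1e 5c 5c 5c 5c 5c 02 dc) = 0320 ← matches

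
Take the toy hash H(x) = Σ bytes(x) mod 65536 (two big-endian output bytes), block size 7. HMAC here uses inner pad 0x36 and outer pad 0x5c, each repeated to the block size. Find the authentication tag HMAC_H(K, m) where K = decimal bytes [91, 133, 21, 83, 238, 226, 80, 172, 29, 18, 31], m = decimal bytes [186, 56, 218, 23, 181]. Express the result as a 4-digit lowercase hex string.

0292

Key decimal bytes [91, 133, 21, 83, 238, 226, 80, 172, 29, 18, 31] = 5b 85 15 53 ee e2 50 ac 1d 12 1f is 11 bytes > B = 7, so hash it first: H(key) = 04 62, then zero-pad to 7 bytes: K' = 04 62 00 00 00 00 00.
K' ⊕ ipad = 32 54 36 36 36 36 36.  K' ⊕ opad = 58 3e 5c 5c 5c 5c 5c.
Inner input = (K'⊕ipad) ∥ m = 32 54 36 36 36 36 36 ∥ ba 38 da 17 b5.
Inner hash: sum = 50+84+54+54+54+54+54+186+56+218+23+181 = 1068 → 04 2c.
Outer input = (K'⊕opad) ∥ inner = 58 3e 5c 5c 5c 5c 5c ∥ 04 2c.
Outer hash (tag): sum = 88+62+92+92+92+92+92+4+44 = 658 → 02 92.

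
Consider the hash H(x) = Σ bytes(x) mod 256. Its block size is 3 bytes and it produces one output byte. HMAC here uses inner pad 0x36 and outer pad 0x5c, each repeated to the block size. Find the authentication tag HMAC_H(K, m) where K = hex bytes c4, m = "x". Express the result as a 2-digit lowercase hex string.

Key hex bytes c4 is 1 byte ≤ B = 3; zero-pad to 3 bytes: K' = c4 00 00.
K' ⊕ ipad = f2 36 36.  K' ⊕ opad = 98 5c 5c.
Inner input = (K'⊕ipad) ∥ m = f2 36 36 ∥ 78.
Inner hash: sum = 242+54+54+120 = 470; mod 256 = 214 → d6.
Outer input = (K'⊕opad) ∥ inner = 98 5c 5c ∥ d6.
Outer hash (tag): sum = 152+92+92+214 = 550; mod 256 = 38 → 26.

26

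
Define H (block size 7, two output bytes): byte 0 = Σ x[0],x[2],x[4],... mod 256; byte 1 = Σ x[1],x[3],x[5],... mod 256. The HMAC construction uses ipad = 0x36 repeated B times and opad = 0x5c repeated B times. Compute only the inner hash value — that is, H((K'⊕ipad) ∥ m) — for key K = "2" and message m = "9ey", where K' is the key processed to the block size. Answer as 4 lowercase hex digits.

0b54

Key "2" = 32 is 1 byte ≤ B = 7; zero-pad to 7 bytes: K' = 32 00 00 00 00 00 00.
K' ⊕ ipad = 04 36 36 36 36 36 36.
Inner input = 04 36 36 36 36 36 36 ∥ 39 65 79.
Inner hash: even-index sum = 267 mod 256 = 11; odd-index sum = 340 mod 256 = 84 → 0b 54.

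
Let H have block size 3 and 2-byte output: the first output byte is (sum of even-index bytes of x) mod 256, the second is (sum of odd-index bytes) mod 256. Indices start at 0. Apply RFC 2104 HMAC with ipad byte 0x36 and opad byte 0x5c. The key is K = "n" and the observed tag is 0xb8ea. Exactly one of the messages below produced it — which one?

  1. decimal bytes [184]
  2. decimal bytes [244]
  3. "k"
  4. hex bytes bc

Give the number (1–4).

Key "n" = 6e is 1 byte ≤ B = 3; zero-pad to 3 bytes: K' = 6e 00 00.
K' ⊕ ipad = 58 36 36; K' ⊕ opad = 32 5c 5c.
m1: inner = H(58 36 36 b8) = 8e ee; tag = H(32 5c 5c 8e ee) = 7cea
m2: inner = H(58 36 36 f4) = 8e 2a; tag = H(32 5c 5c 8e 2a) = b8ea ← matches
m3: inner = H(58 36 36 6b) = 8e a1; tag = H(32 5c 5c 8e a1) = 2fea
m4: inner = H(58 36 36 bc) = 8e f2; tag = H(32 5c 5c 8e f2) = 80ea

2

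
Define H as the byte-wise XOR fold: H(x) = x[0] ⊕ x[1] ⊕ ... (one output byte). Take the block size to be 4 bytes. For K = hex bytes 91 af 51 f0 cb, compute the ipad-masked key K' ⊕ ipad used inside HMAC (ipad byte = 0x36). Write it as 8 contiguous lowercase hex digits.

Key hex bytes 91 af 51 f0 cb is 5 bytes > B = 4, so hash it first: H(key) = 54, then zero-pad to 4 bytes: K' = 54 00 00 00.
XOR each byte with 0x36: 54⊕36=62, 00⊕36=36, 00⊕36=36, 00⊕36=36.

62363636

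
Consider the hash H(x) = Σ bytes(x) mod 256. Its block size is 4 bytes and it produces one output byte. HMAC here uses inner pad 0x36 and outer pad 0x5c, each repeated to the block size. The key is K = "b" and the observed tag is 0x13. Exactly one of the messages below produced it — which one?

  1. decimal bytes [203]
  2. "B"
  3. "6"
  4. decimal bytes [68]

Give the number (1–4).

Key "b" = 62 is 1 byte ≤ B = 4; zero-pad to 4 bytes: K' = 62 00 00 00.
K' ⊕ ipad = 54 36 36 36; K' ⊕ opad = 3e 5c 5c 5c.
m1: inner = H(54 36 36 36 cb) = c1; tag = H(3e 5c 5c 5c c1) = 13 ← matches
m2: inner = H(54 36 36 36 42) = 38; tag = H(3e 5c 5c 5c 38) = 8a
m3: inner = H(54 36 36 36 36) = 2c; tag = H(3e 5c 5c 5c 2c) = 7e
m4: inner = H(54 36 36 36 44) = 3a; tag = H(3e 5c 5c 5c 3a) = 8c

1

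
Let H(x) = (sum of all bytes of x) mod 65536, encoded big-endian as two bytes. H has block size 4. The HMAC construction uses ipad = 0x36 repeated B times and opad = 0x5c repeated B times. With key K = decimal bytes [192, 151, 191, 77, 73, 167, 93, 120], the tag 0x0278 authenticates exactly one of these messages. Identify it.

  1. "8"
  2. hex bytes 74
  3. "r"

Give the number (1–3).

Key decimal bytes [192, 151, 191, 77, 73, 167, 93, 120] = c0 97 bf 4d 49 a7 5d 78 is 8 bytes > B = 4, so hash it first: H(key) = 04 28, then zero-pad to 4 bytes: K' = 04 28 00 00.
K' ⊕ ipad = 32 1e 36 36; K' ⊕ opad = 58 74 5c 5c.
m1: inner = H(32 1e 36 36 38) = 00 f4; tag = H(58 74 5c 5c 00 f4) = 0278 ← matches
m2: inner = H(32 1e 36 36 74) = 01 30; tag = H(58 74 5c 5c 01 30) = 01b5
m3: inner = H(32 1e 36 36 72) = 01 2e; tag = H(58 74 5c 5c 01 2e) = 01b3

1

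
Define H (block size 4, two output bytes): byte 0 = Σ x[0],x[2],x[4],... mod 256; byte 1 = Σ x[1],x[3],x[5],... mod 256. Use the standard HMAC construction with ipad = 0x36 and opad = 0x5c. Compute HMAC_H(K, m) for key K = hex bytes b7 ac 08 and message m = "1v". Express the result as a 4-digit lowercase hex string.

2f92

Key hex bytes b7 ac 08 is 3 bytes ≤ B = 4; zero-pad to 4 bytes: K' = b7 ac 08 00.
K' ⊕ ipad = 81 9a 3e 36.  K' ⊕ opad = eb f0 54 5c.
Inner input = (K'⊕ipad) ∥ m = 81 9a 3e 36 ∥ 31 76.
Inner hash: even-index sum = 240 mod 256 = 240; odd-index sum = 326 mod 256 = 70 → f0 46.
Outer input = (K'⊕opad) ∥ inner = eb f0 54 5c ∥ f0 46.
Outer hash (tag): even-index sum = 559 mod 256 = 47; odd-index sum = 402 mod 256 = 146 → 2f 92.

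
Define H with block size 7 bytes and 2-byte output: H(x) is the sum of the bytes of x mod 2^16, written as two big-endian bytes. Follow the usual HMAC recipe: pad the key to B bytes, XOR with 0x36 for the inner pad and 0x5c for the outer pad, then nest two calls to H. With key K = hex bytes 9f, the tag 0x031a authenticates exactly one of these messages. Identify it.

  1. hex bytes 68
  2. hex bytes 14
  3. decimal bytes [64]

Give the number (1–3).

Key hex bytes 9f is 1 byte ≤ B = 7; zero-pad to 7 bytes: K' = 9f 00 00 00 00 00 00.
K' ⊕ ipad = a9 36 36 36 36 36 36; K' ⊕ opad = c3 5c 5c 5c 5c 5c 5c.
m1: inner = H(a9 36 36 36 36 36 36 68) = 02 55; tag = H(c3 5c 5c 5c 5c 5c 5c 02 55) = 0342
m2: inner = H(a9 36 36 36 36 36 36 14) = 02 01; tag = H(c3 5c 5c 5c 5c 5c 5c 02 01) = 02ee
m3: inner = H(a9 36 36 36 36 36 36 40) = 02 2d; tag = H(c3 5c 5c 5c 5c 5c 5c 02 2d) = 031a ← matches

3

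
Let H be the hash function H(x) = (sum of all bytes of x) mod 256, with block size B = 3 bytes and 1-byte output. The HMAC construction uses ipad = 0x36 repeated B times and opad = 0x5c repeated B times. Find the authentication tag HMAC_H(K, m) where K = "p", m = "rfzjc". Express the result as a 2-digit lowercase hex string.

b5

Key "p" = 70 is 1 byte ≤ B = 3; zero-pad to 3 bytes: K' = 70 00 00.
K' ⊕ ipad = 46 36 36.  K' ⊕ opad = 2c 5c 5c.
Inner input = (K'⊕ipad) ∥ m = 46 36 36 ∥ 72 66 7a 6a 63.
Inner hash: sum = 70+54+54+114+102+122+106+99 = 721; mod 256 = 209 → d1.
Outer input = (K'⊕opad) ∥ inner = 2c 5c 5c ∥ d1.
Outer hash (tag): sum = 44+92+92+209 = 437; mod 256 = 181 → b5.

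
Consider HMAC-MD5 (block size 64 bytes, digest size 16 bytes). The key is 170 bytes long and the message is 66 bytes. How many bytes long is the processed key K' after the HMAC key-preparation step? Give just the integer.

64

Key is 170 > 64 bytes, so it is hashed to 16 bytes then zero-padded to 64: |K'| = 64.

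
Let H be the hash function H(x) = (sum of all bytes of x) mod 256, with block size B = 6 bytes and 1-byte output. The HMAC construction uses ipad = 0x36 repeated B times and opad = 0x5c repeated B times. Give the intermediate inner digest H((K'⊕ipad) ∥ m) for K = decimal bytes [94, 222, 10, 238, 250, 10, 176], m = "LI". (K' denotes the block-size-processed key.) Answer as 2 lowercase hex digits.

Key decimal bytes [94, 222, 10, 238, 250, 10, 176] = 5e de 0a ee fa 0a b0 is 7 bytes > B = 6, so hash it first: H(key) = e8, then zero-pad to 6 bytes: K' = e8 00 00 00 00 00.
K' ⊕ ipad = de 36 36 36 36 36.
Inner input = de 36 36 36 36 36 ∥ 4c 49.
Inner hash: sum = 222+54+54+54+54+54+76+73 = 641; mod 256 = 129 → 81.

81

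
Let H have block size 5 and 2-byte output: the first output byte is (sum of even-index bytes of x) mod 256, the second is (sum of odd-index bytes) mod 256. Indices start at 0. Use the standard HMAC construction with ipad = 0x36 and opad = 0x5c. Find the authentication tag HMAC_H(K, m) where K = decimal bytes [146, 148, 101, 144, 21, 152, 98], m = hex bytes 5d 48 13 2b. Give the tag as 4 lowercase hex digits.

1a73

Key decimal bytes [146, 148, 101, 144, 21, 152, 98] = 92 94 65 90 15 98 62 is 7 bytes > B = 5, so hash it first: H(key) = 6e bc, then zero-pad to 5 bytes: K' = 6e bc 00 00 00.
K' ⊕ ipad = 58 8a 36 36 36.  K' ⊕ opad = 32 e0 5c 5c 5c.
Inner input = (K'⊕ipad) ∥ m = 58 8a 36 36 36 ∥ 5d 48 13 2b.
Inner hash: even-index sum = 311 mod 256 = 55; odd-index sum = 304 mod 256 = 48 → 37 30.
Outer input = (K'⊕opad) ∥ inner = 32 e0 5c 5c 5c ∥ 37 30.
Outer hash (tag): even-index sum = 282 mod 256 = 26; odd-index sum = 371 mod 256 = 115 → 1a 73.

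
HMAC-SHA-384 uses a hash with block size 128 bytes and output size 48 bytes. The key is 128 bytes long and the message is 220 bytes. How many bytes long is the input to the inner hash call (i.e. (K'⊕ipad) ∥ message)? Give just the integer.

348

Key is 128 ≤ 128 bytes, zero-padded: |K'| = 128.
Inner input = (K'⊕ipad) ∥ m → 128 + 220 = 348 bytes.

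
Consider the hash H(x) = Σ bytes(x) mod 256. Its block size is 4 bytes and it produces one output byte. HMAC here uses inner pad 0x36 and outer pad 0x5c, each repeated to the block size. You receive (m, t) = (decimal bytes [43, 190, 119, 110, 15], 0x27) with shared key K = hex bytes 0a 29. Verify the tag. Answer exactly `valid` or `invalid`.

valid

Key hex bytes 0a 29 is 2 bytes ≤ B = 4; zero-pad to 4 bytes: K' = 0a 29 00 00.
K' ⊕ ipad = 3c 1f 36 36; K' ⊕ opad = 56 75 5c 5c.
Inner hash: sum = 60+31+54+54+43+190+119+110+15 = 676; mod 256 = 164 → a4.
Outer hash (recomputed tag): sum = 86+117+92+92+164 = 551; mod 256 = 39 → 27.
Recomputed tag = 27; claimed = 27 → match.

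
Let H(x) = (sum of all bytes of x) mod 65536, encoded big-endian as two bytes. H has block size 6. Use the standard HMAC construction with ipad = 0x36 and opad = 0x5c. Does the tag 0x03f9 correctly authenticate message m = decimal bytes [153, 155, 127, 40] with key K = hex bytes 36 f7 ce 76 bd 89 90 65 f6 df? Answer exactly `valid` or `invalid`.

invalid

Key hex bytes 36 f7 ce 76 bd 89 90 65 f6 df is 10 bytes > B = 6, so hash it first: H(key) = 06 81, then zero-pad to 6 bytes: K' = 06 81 00 00 00 00.
K' ⊕ ipad = 30 b7 36 36 36 36; K' ⊕ opad = 5a dd 5c 5c 5c 5c.
Inner hash: sum = 48+183+54+54+54+54+153+155+127+40 = 922 → 03 9a.
Outer hash (recomputed tag): sum = 90+221+92+92+92+92+3+154 = 836 → 03 44.
Recomputed tag = 0344; claimed = 03f9 → mismatch.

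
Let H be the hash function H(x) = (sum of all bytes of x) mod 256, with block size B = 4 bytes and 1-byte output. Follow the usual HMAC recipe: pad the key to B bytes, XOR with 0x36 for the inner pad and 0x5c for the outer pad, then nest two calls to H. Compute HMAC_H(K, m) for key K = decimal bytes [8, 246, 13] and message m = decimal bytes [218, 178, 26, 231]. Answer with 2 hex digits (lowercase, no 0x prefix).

Key decimal bytes [8, 246, 13] = 08 f6 0d is 3 bytes ≤ B = 4; zero-pad to 4 bytes: K' = 08 f6 0d 00.
K' ⊕ ipad = 3e c0 3b 36.  K' ⊕ opad = 54 aa 51 5c.
Inner input = (K'⊕ipad) ∥ m = 3e c0 3b 36 ∥ da b2 1a e7.
Inner hash: sum = 62+192+59+54+218+178+26+231 = 1020; mod 256 = 252 → fc.
Outer input = (K'⊕opad) ∥ inner = 54 aa 51 5c ∥ fc.
Outer hash (tag): sum = 84+170+81+92+252 = 679; mod 256 = 167 → a7.

a7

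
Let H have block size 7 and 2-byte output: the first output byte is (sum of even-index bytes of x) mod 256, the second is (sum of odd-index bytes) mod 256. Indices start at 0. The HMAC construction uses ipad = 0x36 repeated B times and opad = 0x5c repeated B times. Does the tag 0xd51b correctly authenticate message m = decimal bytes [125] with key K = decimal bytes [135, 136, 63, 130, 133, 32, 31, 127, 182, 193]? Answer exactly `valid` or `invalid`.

invalid

Key decimal bytes [135, 136, 63, 130, 133, 32, 31, 127, 182, 193] = 87 88 3f 82 85 20 1f 7f b6 c1 is 10 bytes > B = 7, so hash it first: H(key) = 20 6a, then zero-pad to 7 bytes: K' = 20 6a 00 00 00 00 00.
K' ⊕ ipad = 16 5c 36 36 36 36 36; K' ⊕ opad = 7c 36 5c 5c 5c 5c 5c.
Inner hash: even-index sum = 184 mod 256 = 184; odd-index sum = 325 mod 256 = 69 → b8 45.
Outer hash (recomputed tag): even-index sum = 469 mod 256 = 213; odd-index sum = 422 mod 256 = 166 → d5 a6.
Recomputed tag = d5a6; claimed = d51b → mismatch.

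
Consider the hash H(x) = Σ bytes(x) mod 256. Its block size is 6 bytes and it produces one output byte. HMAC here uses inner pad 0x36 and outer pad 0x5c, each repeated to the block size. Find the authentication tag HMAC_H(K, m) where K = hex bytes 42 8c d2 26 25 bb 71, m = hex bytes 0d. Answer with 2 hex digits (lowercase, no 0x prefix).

53

Key hex bytes 42 8c d2 26 25 bb 71 is 7 bytes > B = 6, so hash it first: H(key) = 17, then zero-pad to 6 bytes: K' = 17 00 00 00 00 00.
K' ⊕ ipad = 21 36 36 36 36 36.  K' ⊕ opad = 4b 5c 5c 5c 5c 5c.
Inner input = (K'⊕ipad) ∥ m = 21 36 36 36 36 36 ∥ 0d.
Inner hash: sum = 33+54+54+54+54+54+13 = 316; mod 256 = 60 → 3c.
Outer input = (K'⊕opad) ∥ inner = 4b 5c 5c 5c 5c 5c ∥ 3c.
Outer hash (tag): sum = 75+92+92+92+92+92+60 = 595; mod 256 = 83 → 53.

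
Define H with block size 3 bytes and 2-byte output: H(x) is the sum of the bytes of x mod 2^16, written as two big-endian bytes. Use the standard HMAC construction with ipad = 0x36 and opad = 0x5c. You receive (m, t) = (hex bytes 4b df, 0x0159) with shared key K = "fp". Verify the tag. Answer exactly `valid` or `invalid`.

Key "fp" = 66 70 is 2 bytes ≤ B = 3; zero-pad to 3 bytes: K' = 66 70 00.
K' ⊕ ipad = 50 46 36; K' ⊕ opad = 3a 2c 5c.
Inner hash: sum = 80+70+54+75+223 = 502 → 01 f6.
Outer hash (recomputed tag): sum = 58+44+92+1+246 = 441 → 01 b9.
Recomputed tag = 01b9; claimed = 0159 → mismatch.

invalid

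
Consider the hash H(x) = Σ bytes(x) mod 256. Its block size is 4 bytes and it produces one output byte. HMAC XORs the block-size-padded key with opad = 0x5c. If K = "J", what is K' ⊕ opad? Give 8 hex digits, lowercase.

165c5c5c

Key "J" = 4a is 1 byte ≤ B = 4; zero-pad to 4 bytes: K' = 4a 00 00 00.
XOR each byte with 0x5c: 4a⊕5c=16, 00⊕5c=5c, 00⊕5c=5c, 00⊕5c=5c.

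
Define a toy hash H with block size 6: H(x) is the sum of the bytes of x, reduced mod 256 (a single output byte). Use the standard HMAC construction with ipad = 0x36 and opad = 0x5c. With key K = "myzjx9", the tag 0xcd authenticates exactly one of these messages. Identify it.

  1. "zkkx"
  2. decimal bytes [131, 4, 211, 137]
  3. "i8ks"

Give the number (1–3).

2

Key "myzjx9" = 6d 79 7a 6a 78 39 is exactly B = 6 bytes: K' = 6d 79 7a 6a 78 39.
K' ⊕ ipad = 5b 4f 4c 5c 4e 0f; K' ⊕ opad = 31 25 26 36 24 65.
m1: inner = H(5b 4f 4c 5c 4e 0f 7a 6b 6b 78) = 77; tag = H(31 25 26 36 24 65 77) = b2
m2: inner = H(5b 4f 4c 5c 4e 0f 83 04 d3 89) = 92; tag = H(31 25 26 36 24 65 92) = cd ← matches
m3: inner = H(5b 4f 4c 5c 4e 0f 69 38 6b 73) = 2e; tag = H(31 25 26 36 24 65 2e) = 69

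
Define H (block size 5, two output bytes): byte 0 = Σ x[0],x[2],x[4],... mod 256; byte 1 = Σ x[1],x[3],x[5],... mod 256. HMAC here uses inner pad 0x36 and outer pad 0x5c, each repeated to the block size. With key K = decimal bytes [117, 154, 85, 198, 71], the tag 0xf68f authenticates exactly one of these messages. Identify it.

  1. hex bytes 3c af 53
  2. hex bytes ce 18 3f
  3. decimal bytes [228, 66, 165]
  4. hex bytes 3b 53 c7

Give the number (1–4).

2

Key decimal bytes [117, 154, 85, 198, 71] = 75 9a 55 c6 47 is exactly B = 5 bytes: K' = 75 9a 55 c6 47.
K' ⊕ ipad = 43 ac 63 f0 71; K' ⊕ opad = 29 c6 09 9a 1b.
m1: inner = H(43 ac 63 f0 71 3c af 53) = c6 2b; tag = H(29 c6 09 9a 1b c6 2b) = 7826
m2: inner = H(43 ac 63 f0 71 ce 18 3f) = 2f a9; tag = H(29 c6 09 9a 1b 2f a9) = f68f ← matches
m3: inner = H(43 ac 63 f0 71 e4 42 a5) = 59 25; tag = H(29 c6 09 9a 1b 59 25) = 72b9
m4: inner = H(43 ac 63 f0 71 3b 53 c7) = 6a 9e; tag = H(29 c6 09 9a 1b 6a 9e) = ebca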